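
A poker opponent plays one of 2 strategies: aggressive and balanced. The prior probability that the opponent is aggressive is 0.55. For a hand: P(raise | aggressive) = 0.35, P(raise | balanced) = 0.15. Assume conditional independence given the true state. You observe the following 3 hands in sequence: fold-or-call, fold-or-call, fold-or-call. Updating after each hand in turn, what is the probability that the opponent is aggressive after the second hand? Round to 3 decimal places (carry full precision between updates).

After 'fold-or-call': P(aggressive) = 0.65·0.5500 / (0.65·0.5500 + 0.85·0.4500) ≈ 0.4831
After 'fold-or-call': P(aggressive) = 0.65·0.4831 / (0.65·0.4831 + 0.85·0.5169) ≈ 0.4168

0.417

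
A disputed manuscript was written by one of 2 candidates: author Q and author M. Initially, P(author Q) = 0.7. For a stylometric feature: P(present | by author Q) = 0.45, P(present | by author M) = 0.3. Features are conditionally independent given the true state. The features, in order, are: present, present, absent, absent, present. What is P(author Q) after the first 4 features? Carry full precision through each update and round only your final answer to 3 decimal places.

0.764

Apply Bayes' rule sequentially, carrying P(author Q) forward.
After 'present': P(author Q) = 0.45·0.7000 / (0.45·0.7000 + 0.3·0.3000) ≈ 0.7778
After 'present': P(author Q) = 0.45·0.7778 / (0.45·0.7778 + 0.3·0.2222) ≈ 0.8400
After 'absent': P(author Q) = 0.55·0.8400 / (0.55·0.8400 + 0.7·0.1600) ≈ 0.8049
After 'absent': P(author Q) = 0.55·0.8049 / (0.55·0.8049 + 0.7·0.1951) ≈ 0.7642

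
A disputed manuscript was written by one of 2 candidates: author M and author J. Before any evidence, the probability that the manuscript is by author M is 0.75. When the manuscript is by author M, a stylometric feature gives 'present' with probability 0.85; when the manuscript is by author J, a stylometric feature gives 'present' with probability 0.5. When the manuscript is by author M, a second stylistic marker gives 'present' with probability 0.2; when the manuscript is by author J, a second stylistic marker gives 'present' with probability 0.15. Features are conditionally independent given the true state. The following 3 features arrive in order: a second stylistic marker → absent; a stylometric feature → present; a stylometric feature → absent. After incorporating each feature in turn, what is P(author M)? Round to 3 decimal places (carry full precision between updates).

After a second stylistic marker='absent': P(author M) = 0.8·0.7500 / (0.8·0.7500 + 0.85·0.2500) ≈ 0.7385
After a stylometric feature='present': P(author M) = 0.85·0.7385 / (0.85·0.7385 + 0.5·0.2615) ≈ 0.8276
After a stylometric feature='absent': P(author M) = 0.15·0.8276 / (0.15·0.8276 + 0.5·0.1724) ≈ 0.5902

0.590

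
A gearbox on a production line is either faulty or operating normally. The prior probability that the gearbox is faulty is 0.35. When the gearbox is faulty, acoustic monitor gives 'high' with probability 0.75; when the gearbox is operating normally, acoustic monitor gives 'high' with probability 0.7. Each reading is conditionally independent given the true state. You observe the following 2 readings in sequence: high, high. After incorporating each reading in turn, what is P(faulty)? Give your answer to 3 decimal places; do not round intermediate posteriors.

0.382

Each posterior becomes the prior for the next update.
After 'high': P(faulty) = 0.75·0.3500 / (0.75·0.3500 + 0.7·0.6500) ≈ 0.3659
After 'high': P(faulty) = 0.75·0.3659 / (0.75·0.3659 + 0.7·0.6341) ≈ 0.3820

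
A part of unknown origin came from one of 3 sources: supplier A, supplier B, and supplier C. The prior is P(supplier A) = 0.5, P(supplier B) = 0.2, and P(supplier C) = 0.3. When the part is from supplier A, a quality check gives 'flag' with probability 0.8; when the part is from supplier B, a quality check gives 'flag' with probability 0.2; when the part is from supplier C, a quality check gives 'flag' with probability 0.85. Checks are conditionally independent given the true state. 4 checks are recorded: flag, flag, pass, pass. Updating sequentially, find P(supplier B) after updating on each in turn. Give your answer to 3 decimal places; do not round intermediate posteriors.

0.225

After 'flag': normaliser = 0.8·0.5000 + 0.2·0.2000 + 0.85·0.3000; P(supplier A) ≈ 0.5755, P(supplier B) ≈ 0.0576, P(supplier C) ≈ 0.3669
After 'flag': normaliser = 0.8·0.5755 + 0.2·0.0576 + 0.85·0.3669; P(supplier A) ≈ 0.5874, P(supplier B) ≈ 0.0147, P(supplier C) ≈ 0.3979
After 'pass': normaliser = 0.2·0.5874 + 0.8·0.0147 + 0.15·0.3979; P(supplier A) ≈ 0.6219, P(supplier B) ≈ 0.0622, P(supplier C) ≈ 0.3159
After 'pass': normaliser = 0.2·0.6219 + 0.8·0.0622 + 0.15·0.3159; P(supplier A) ≈ 0.5615, P(supplier B) ≈ 0.2246, P(supplier C) ≈ 0.2139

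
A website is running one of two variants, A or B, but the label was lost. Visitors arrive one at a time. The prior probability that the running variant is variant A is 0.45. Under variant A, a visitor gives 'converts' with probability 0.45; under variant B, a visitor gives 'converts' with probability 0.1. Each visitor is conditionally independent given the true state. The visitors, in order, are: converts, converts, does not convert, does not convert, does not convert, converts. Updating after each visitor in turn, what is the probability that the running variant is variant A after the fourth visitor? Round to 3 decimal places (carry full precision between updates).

0.861

Each posterior becomes the prior for the next update.
After 'converts': P(A) = 0.45·0.4500 / (0.45·0.4500 + 0.1·0.5500) ≈ 0.7864
After 'converts': P(A) = 0.45·0.7864 / (0.45·0.7864 + 0.1·0.2136) ≈ 0.9431
After 'does not convert': P(A) = 0.55·0.9431 / (0.55·0.9431 + 0.9·0.0569) ≈ 0.9101
After 'does not convert': P(A) = 0.55·0.9101 / (0.55·0.9101 + 0.9·0.0899) ≈ 0.8609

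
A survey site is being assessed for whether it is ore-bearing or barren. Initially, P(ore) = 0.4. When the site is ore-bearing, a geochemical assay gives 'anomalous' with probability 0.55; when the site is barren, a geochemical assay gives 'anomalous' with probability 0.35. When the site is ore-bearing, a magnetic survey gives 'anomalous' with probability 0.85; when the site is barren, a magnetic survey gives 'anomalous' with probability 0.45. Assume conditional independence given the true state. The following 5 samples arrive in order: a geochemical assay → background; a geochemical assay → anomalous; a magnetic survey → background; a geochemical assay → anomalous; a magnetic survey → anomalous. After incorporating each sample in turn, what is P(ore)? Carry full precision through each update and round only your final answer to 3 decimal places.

0.370

After a geochemical assay='background': P(ore) = 0.45·0.4000 / (0.45·0.4000 + 0.65·0.6000) ≈ 0.3158
After a geochemical assay='anomalous': P(ore) = 0.55·0.3158 / (0.55·0.3158 + 0.35·0.6842) ≈ 0.4204
After a magnetic survey='background': P(ore) = 0.15·0.4204 / (0.15·0.4204 + 0.55·0.5796) ≈ 0.1651
After a geochemical assay='anomalous': P(ore) = 0.55·0.1651 / (0.55·0.1651 + 0.35·0.8349) ≈ 0.2371
After a magnetic survey='anomalous': P(ore) = 0.85·0.2371 / (0.85·0.2371 + 0.45·0.7629) ≈ 0.3699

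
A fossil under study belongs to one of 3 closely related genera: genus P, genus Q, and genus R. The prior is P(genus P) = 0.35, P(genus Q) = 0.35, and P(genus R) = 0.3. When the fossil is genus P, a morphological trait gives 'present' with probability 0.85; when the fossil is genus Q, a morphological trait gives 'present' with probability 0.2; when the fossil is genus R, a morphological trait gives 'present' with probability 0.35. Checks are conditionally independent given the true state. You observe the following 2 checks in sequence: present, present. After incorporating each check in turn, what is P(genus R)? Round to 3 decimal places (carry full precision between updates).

0.121

After 'present': normaliser = 0.85·0.3500 + 0.2·0.3500 + 0.35·0.3000; P(genus P) ≈ 0.6296, P(genus Q) ≈ 0.1481, P(genus R) ≈ 0.2222
After 'present': normaliser = 0.85·0.6296 + 0.2·0.1481 + 0.35·0.2222; P(genus P) ≈ 0.8329, P(genus Q) ≈ 0.0461, P(genus R) ≈ 0.1210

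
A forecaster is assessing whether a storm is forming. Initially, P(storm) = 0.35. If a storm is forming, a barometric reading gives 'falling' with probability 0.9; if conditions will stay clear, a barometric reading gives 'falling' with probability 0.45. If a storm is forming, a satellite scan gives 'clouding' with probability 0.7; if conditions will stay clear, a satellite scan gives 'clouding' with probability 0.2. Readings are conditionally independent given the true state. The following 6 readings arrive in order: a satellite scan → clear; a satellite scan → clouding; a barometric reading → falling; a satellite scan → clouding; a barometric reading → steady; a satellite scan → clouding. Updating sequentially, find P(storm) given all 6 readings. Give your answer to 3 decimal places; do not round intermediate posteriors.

0.759

After a satellite scan='clear': P(storm) = 0.3·0.3500 / (0.3·0.3500 + 0.8·0.6500) ≈ 0.1680
After a satellite scan='clouding': P(storm) = 0.7·0.1680 / (0.7·0.1680 + 0.2·0.8320) ≈ 0.4141
After a barometric reading='falling': P(storm) = 0.9·0.4141 / (0.9·0.4141 + 0.45·0.5859) ≈ 0.5857
After a satellite scan='clouding': P(storm) = 0.7·0.5857 / (0.7·0.5857 + 0.2·0.4143) ≈ 0.8319
After a barometric reading='steady': P(storm) = 0.1·0.8319 / (0.1·0.8319 + 0.55·0.1681) ≈ 0.4735
After a satellite scan='clouding': P(storm) = 0.7·0.4735 / (0.7·0.4735 + 0.2·0.5265) ≈ 0.7589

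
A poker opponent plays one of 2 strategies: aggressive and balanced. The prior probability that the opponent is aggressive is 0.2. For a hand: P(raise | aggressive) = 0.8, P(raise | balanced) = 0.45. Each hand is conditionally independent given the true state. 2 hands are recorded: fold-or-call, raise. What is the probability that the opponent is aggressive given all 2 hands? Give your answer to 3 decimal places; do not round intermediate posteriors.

After 'fold-or-call': P(aggressive) = 0.2·0.2000 / (0.2·0.2000 + 0.55·0.8000) ≈ 0.0833
After 'raise': P(aggressive) = 0.8·0.0833 / (0.8·0.0833 + 0.45·0.9167) ≈ 0.1391

0.139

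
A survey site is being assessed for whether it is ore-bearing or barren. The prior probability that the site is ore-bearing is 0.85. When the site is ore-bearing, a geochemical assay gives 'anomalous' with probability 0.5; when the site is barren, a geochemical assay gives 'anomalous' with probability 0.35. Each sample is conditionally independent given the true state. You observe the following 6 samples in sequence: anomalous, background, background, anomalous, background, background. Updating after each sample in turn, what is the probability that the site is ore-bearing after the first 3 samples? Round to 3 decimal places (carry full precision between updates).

0.827

Each posterior becomes the prior for the next update.
After 'anomalous': P(ore) = 0.5·0.8500 / (0.5·0.8500 + 0.35·0.1500) ≈ 0.8901
After 'background': P(ore) = 0.5·0.8901 / (0.5·0.8901 + 0.65·0.1099) ≈ 0.8616
After 'background': P(ore) = 0.5·0.8616 / (0.5·0.8616 + 0.65·0.1384) ≈ 0.8273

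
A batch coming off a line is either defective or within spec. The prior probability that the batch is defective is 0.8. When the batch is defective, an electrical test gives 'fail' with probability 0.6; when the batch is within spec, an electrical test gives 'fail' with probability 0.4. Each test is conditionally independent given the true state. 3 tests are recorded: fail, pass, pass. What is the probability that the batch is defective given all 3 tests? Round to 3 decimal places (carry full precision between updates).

After 'fail': P(defective) = 0.6·0.8000 / (0.6·0.8000 + 0.4·0.2000) ≈ 0.8571
After 'pass': P(defective) = 0.4·0.8571 / (0.4·0.8571 + 0.6·0.1429) ≈ 0.8000
After 'pass': P(defective) = 0.4·0.8000 / (0.4·0.8000 + 0.6·0.2000) ≈ 0.7273

0.727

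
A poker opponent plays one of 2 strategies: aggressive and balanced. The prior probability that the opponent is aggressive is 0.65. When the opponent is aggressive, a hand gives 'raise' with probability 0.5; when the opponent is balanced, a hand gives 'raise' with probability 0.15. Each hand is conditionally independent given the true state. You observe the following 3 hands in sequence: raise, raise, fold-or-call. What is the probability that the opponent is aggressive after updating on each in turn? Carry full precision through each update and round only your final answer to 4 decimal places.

0.9239

After 'raise': P(aggressive) = 0.5·0.6500 / (0.5·0.6500 + 0.15·0.3500) ≈ 0.8609
After 'raise': P(aggressive) = 0.5·0.8609 / (0.5·0.8609 + 0.15·0.1391) ≈ 0.9538
After 'fold-or-call': P(aggressive) = 0.5·0.9538 / (0.5·0.9538 + 0.85·0.0462) ≈ 0.9239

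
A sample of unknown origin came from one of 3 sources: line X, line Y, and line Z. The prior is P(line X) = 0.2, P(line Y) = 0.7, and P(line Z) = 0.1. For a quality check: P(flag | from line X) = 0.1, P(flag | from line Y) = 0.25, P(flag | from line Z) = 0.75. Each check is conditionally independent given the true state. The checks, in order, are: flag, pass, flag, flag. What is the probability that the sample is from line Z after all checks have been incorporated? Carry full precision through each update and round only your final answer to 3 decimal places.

After 'flag': normaliser = 0.1·0.2000 + 0.25·0.7000 + 0.75·0.1000; P(line X) ≈ 0.0741, P(line Y) ≈ 0.6481, P(line Z) ≈ 0.2778
After 'pass': normaliser = 0.9·0.0741 + 0.75·0.6481 + 0.25·0.2778; P(line X) ≈ 0.1071, P(line Y) ≈ 0.7812, P(line Z) ≈ 0.1116
After 'flag': normaliser = 0.1·0.1071 + 0.25·0.7812 + 0.75·0.1116; P(line X) ≈ 0.0370, P(line Y) ≈ 0.6741, P(line Z) ≈ 0.2889
After 'flag': normaliser = 0.1·0.0370 + 0.25·0.6741 + 0.75·0.2889; P(line X) ≈ 0.0095, P(line Y) ≈ 0.4333, P(line Z) ≈ 0.5572

0.557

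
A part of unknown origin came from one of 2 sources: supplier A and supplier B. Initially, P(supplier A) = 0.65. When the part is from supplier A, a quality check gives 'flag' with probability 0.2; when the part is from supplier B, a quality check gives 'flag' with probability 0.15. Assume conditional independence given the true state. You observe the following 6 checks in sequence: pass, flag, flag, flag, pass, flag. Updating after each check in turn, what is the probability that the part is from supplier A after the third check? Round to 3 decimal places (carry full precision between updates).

0.757

Each posterior becomes the prior for the next update.
After 'pass': P(supplier A) = 0.8·0.6500 / (0.8·0.6500 + 0.85·0.3500) ≈ 0.6361
After 'flag': P(supplier A) = 0.2·0.6361 / (0.2·0.6361 + 0.15·0.3639) ≈ 0.6997
After 'flag': P(supplier A) = 0.2·0.6997 / (0.2·0.6997 + 0.15·0.3003) ≈ 0.7565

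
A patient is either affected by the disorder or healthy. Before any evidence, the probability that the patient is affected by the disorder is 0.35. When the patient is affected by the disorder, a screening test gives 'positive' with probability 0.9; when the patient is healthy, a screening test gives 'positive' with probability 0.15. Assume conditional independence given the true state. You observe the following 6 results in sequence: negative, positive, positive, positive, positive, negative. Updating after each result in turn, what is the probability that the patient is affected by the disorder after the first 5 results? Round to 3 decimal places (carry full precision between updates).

0.988

Each posterior becomes the prior for the next update.
After 'negative': P(affected) = 0.1·0.3500 / (0.1·0.3500 + 0.85·0.6500) ≈ 0.0596
After 'positive': P(affected) = 0.9·0.0596 / (0.9·0.0596 + 0.15·0.9404) ≈ 0.2754
After 'positive': P(affected) = 0.9·0.2754 / (0.9·0.2754 + 0.15·0.7246) ≈ 0.6952
After 'positive': P(affected) = 0.9·0.6952 / (0.9·0.6952 + 0.15·0.3048) ≈ 0.9319
After 'positive': P(affected) = 0.9·0.9319 / (0.9·0.9319 + 0.15·0.0681) ≈ 0.9880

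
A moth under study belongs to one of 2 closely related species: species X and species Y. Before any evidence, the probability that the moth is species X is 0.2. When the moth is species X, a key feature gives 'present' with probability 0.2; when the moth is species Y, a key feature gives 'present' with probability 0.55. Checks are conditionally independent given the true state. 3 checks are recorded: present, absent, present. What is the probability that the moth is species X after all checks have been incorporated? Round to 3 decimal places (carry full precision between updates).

After 'present': P(species X) = 0.2·0.2000 / (0.2·0.2000 + 0.55·0.8000) ≈ 0.0833
After 'absent': P(species X) = 0.8·0.0833 / (0.8·0.0833 + 0.45·0.9167) ≈ 0.1391
After 'present': P(species X) = 0.2·0.1391 / (0.2·0.1391 + 0.55·0.8609) ≈ 0.0555

0.056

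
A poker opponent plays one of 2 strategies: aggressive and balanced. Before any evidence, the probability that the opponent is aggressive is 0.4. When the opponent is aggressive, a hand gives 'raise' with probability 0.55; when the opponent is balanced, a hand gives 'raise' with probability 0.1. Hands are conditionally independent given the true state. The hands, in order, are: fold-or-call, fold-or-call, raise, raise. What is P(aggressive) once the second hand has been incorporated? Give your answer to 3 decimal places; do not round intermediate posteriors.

0.143

After 'fold-or-call': P(aggressive) = 0.45·0.4000 / (0.45·0.4000 + 0.9·0.6000) ≈ 0.2500
After 'fold-or-call': P(aggressive) = 0.45·0.2500 / (0.45·0.2500 + 0.9·0.7500) ≈ 0.1429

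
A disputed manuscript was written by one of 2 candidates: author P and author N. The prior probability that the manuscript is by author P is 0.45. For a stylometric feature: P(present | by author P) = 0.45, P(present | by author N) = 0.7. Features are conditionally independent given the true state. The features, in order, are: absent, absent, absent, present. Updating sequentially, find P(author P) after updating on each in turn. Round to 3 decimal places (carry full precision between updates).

0.764

After 'absent': P(author P) = 0.55·0.4500 / (0.55·0.4500 + 0.3·0.5500) ≈ 0.6000
After 'absent': P(author P) = 0.55·0.6000 / (0.55·0.6000 + 0.3·0.4000) ≈ 0.7333
After 'absent': P(author P) = 0.55·0.7333 / (0.55·0.7333 + 0.3·0.2667) ≈ 0.8345
After 'present': P(author P) = 0.45·0.8345 / (0.45·0.8345 + 0.7·0.1655) ≈ 0.7642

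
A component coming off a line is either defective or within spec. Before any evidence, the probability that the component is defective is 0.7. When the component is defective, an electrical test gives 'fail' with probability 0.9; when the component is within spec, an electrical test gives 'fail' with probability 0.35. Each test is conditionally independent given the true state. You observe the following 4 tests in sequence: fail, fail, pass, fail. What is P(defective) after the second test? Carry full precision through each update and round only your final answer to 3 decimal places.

0.939

After 'fail': P(defective) = 0.9·0.7000 / (0.9·0.7000 + 0.35·0.3000) ≈ 0.8571
After 'fail': P(defective) = 0.9·0.8571 / (0.9·0.8571 + 0.35·0.1429) ≈ 0.9391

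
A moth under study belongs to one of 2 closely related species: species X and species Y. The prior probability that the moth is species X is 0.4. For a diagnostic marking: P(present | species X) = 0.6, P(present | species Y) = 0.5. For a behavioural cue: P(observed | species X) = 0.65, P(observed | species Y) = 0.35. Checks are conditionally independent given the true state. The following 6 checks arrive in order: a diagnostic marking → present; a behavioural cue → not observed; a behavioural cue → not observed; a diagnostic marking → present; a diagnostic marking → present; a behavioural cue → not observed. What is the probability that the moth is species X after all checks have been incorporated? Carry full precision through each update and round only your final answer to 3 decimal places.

0.152

After a diagnostic marking='present': P(species X) = 0.6·0.4000 / (0.6·0.4000 + 0.5·0.6000) ≈ 0.4444
After a behavioural cue='not observed': P(species X) = 0.35·0.4444 / (0.35·0.4444 + 0.65·0.5556) ≈ 0.3011
After a behavioural cue='not observed': P(species X) = 0.35·0.3011 / (0.35·0.3011 + 0.65·0.6989) ≈ 0.1883
After a diagnostic marking='present': P(species X) = 0.6·0.1883 / (0.6·0.1883 + 0.5·0.8117) ≈ 0.2177
After a diagnostic marking='present': P(species X) = 0.6·0.2177 / (0.6·0.2177 + 0.5·0.7823) ≈ 0.2504
After a behavioural cue='not observed': P(species X) = 0.35·0.2504 / (0.35·0.2504 + 0.65·0.7496) ≈ 0.1524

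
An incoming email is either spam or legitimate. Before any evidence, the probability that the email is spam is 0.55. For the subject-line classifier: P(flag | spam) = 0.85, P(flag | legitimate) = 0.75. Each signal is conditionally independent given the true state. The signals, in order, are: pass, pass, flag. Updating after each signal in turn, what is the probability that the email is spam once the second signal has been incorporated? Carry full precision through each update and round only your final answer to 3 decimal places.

After 'pass': P(spam) = 0.15·0.5500 / (0.15·0.5500 + 0.25·0.4500) ≈ 0.4231
After 'pass': P(spam) = 0.15·0.4231 / (0.15·0.4231 + 0.25·0.5769) ≈ 0.3056

0.306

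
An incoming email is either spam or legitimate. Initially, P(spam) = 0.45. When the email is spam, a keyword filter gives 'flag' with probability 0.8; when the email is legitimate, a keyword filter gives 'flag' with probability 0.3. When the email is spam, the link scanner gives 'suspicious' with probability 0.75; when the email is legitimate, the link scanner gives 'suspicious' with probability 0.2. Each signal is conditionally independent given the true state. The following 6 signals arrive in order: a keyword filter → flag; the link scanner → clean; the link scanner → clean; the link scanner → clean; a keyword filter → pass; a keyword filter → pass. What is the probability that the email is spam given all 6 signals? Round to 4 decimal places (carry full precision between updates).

0.0054

Apply Bayes' rule sequentially, carrying P(spam) forward.
After a keyword filter='flag': P(spam) = 0.8·0.4500 / (0.8·0.4500 + 0.3·0.5500) ≈ 0.6857
After the link scanner='clean': P(spam) = 0.25·0.6857 / (0.25·0.6857 + 0.8·0.3143) ≈ 0.4054
After the link scanner='clean': P(spam) = 0.25·0.4054 / (0.25·0.4054 + 0.8·0.5946) ≈ 0.1756
After the link scanner='clean': P(spam) = 0.25·0.1756 / (0.25·0.1756 + 0.8·0.8244) ≈ 0.0624
After a keyword filter='pass': P(spam) = 0.2·0.0624 / (0.2·0.0624 + 0.7·0.9376) ≈ 0.0187
After a keyword filter='pass': P(spam) = 0.2·0.0187 / (0.2·0.0187 + 0.7·0.9813) ≈ 0.0054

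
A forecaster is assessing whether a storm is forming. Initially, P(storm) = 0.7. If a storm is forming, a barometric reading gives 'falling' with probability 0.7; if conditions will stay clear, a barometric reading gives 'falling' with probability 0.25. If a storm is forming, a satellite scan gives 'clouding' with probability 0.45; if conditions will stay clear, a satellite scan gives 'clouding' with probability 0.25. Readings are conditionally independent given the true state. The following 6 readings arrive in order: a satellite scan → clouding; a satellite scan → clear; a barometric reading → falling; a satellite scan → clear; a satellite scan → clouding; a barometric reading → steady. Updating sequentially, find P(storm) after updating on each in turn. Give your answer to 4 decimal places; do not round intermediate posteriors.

0.8199

Apply Bayes' rule sequentially, carrying P(storm) forward.
After a satellite scan='clouding': P(storm) = 0.45·0.7000 / (0.45·0.7000 + 0.25·0.3000) ≈ 0.8077
After a satellite scan='clear': P(storm) = 0.55·0.8077 / (0.55·0.8077 + 0.75·0.1923) ≈ 0.7549
After a barometric reading='falling': P(storm) = 0.7·0.7549 / (0.7·0.7549 + 0.25·0.2451) ≈ 0.8961
After a satellite scan='clear': P(storm) = 0.55·0.8961 / (0.55·0.8961 + 0.75·0.1039) ≈ 0.8635
After a satellite scan='clouding': P(storm) = 0.45·0.8635 / (0.45·0.8635 + 0.25·0.1365) ≈ 0.9192
After a barometric reading='steady': P(storm) = 0.3·0.9192 / (0.3·0.9192 + 0.75·0.0808) ≈ 0.8199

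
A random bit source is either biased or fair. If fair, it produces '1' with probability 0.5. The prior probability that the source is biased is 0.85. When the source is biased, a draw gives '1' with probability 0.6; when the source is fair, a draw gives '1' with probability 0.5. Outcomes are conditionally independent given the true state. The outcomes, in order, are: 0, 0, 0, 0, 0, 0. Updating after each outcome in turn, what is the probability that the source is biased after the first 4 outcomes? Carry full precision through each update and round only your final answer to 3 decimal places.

0.699

After '0': P(biased) = 0.4·0.8500 / (0.4·0.8500 + 0.5·0.1500) ≈ 0.8193
After '0': P(biased) = 0.4·0.8193 / (0.4·0.8193 + 0.5·0.1807) ≈ 0.7839
After '0': P(biased) = 0.4·0.7839 / (0.4·0.7839 + 0.5·0.2161) ≈ 0.7437
After '0': P(biased) = 0.4·0.7437 / (0.4·0.7437 + 0.5·0.2563) ≈ 0.6989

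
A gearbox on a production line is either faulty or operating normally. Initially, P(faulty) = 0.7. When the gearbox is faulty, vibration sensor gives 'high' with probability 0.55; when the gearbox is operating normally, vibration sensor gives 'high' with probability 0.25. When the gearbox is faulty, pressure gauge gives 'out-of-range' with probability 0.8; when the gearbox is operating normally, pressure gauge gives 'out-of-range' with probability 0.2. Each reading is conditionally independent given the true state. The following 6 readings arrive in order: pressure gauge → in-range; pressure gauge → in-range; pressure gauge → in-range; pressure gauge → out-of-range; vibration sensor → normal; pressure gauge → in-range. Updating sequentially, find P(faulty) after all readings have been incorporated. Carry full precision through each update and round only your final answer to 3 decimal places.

After pressure gauge='in-range': P(faulty) = 0.2·0.7000 / (0.2·0.7000 + 0.8·0.3000) ≈ 0.3684
After pressure gauge='in-range': P(faulty) = 0.2·0.3684 / (0.2·0.3684 + 0.8·0.6316) ≈ 0.1273
After pressure gauge='in-range': P(faulty) = 0.2·0.1273 / (0.2·0.1273 + 0.8·0.8727) ≈ 0.0352
After pressure gauge='out-of-range': P(faulty) = 0.8·0.0352 / (0.8·0.0352 + 0.2·0.9648) ≈ 0.1273
After vibration sensor='normal': P(faulty) = 0.45·0.1273 / (0.45·0.1273 + 0.75·0.8727) ≈ 0.0805
After pressure gauge='in-range': P(faulty) = 0.2·0.0805 / (0.2·0.0805 + 0.8·0.9195) ≈ 0.0214

0.021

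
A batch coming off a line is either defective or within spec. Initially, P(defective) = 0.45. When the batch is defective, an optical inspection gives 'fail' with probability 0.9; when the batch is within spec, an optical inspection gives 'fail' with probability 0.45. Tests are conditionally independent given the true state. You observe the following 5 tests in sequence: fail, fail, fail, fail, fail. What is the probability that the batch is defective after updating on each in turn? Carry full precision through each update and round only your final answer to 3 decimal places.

0.963

After 'fail': P(defective) = 0.9·0.4500 / (0.9·0.4500 + 0.45·0.5500) ≈ 0.6207
After 'fail': P(defective) = 0.9·0.6207 / (0.9·0.6207 + 0.45·0.3793) ≈ 0.7660
After 'fail': P(defective) = 0.9·0.7660 / (0.9·0.7660 + 0.45·0.2340) ≈ 0.8675
After 'fail': P(defective) = 0.9·0.8675 / (0.9·0.8675 + 0.45·0.1325) ≈ 0.9290
After 'fail': P(defective) = 0.9·0.9290 / (0.9·0.9290 + 0.45·0.0710) ≈ 0.9632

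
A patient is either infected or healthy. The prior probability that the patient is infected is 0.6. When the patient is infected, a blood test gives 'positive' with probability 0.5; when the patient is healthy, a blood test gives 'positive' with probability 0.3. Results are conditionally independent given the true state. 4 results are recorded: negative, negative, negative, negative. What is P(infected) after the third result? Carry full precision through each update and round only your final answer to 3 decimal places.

0.353

After 'negative': P(infected) = 0.5·0.6000 / (0.5·0.6000 + 0.7·0.4000) ≈ 0.5172
After 'negative': P(infected) = 0.5·0.5172 / (0.5·0.5172 + 0.7·0.4828) ≈ 0.4335
After 'negative': P(infected) = 0.5·0.4335 / (0.5·0.4335 + 0.7·0.5665) ≈ 0.3534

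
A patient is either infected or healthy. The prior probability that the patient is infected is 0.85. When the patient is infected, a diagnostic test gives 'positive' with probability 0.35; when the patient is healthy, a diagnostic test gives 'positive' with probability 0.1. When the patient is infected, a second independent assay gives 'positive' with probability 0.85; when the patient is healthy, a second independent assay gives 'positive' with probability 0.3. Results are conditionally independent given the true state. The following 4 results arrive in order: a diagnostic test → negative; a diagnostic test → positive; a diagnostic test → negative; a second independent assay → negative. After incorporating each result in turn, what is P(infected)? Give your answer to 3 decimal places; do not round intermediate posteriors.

0.689

After a diagnostic test='negative': P(infected) = 0.65·0.8500 / (0.65·0.8500 + 0.9·0.1500) ≈ 0.8036
After a diagnostic test='positive': P(infected) = 0.35·0.8036 / (0.35·0.8036 + 0.1·0.1964) ≈ 0.9347
After a diagnostic test='negative': P(infected) = 0.65·0.9347 / (0.65·0.9347 + 0.9·0.0653) ≈ 0.9119
After a second independent assay='negative': P(infected) = 0.15·0.9119 / (0.15·0.9119 + 0.7·0.0881) ≈ 0.6891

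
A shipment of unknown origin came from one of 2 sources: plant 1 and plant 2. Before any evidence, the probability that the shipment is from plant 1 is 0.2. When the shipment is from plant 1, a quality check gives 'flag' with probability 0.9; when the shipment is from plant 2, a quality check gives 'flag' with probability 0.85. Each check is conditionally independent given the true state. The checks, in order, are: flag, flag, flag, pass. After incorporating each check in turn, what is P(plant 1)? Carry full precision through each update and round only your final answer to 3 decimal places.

After 'flag': P(plant 1) = 0.9·0.2000 / (0.9·0.2000 + 0.85·0.8000) ≈ 0.2093
After 'flag': P(plant 1) = 0.9·0.2093 / (0.9·0.2093 + 0.85·0.7907) ≈ 0.2189
After 'flag': P(plant 1) = 0.9·0.2189 / (0.9·0.2189 + 0.85·0.7811) ≈ 0.2288
After 'pass': P(plant 1) = 0.1·0.2288 / (0.1·0.2288 + 0.15·0.7712) ≈ 0.1652

0.165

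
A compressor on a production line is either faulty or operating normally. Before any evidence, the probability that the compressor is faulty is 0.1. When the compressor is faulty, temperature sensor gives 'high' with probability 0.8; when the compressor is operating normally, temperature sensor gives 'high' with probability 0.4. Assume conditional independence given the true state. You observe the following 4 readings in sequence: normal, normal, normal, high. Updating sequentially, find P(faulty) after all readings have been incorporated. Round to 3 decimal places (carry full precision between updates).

After 'normal': P(faulty) = 0.2·0.1000 / (0.2·0.1000 + 0.6·0.9000) ≈ 0.0357
After 'normal': P(faulty) = 0.2·0.0357 / (0.2·0.0357 + 0.6·0.9643) ≈ 0.0122
After 'normal': P(faulty) = 0.2·0.0122 / (0.2·0.0122 + 0.6·0.9878) ≈ 0.0041
After 'high': P(faulty) = 0.8·0.0041 / (0.8·0.0041 + 0.4·0.9959) ≈ 0.0082

0.008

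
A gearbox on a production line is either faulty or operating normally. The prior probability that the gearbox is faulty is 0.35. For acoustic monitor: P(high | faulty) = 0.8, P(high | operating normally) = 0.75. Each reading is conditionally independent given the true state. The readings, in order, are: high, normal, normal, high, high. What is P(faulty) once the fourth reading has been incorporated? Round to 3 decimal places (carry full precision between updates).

0.282

Each posterior becomes the prior for the next update.
After 'high': P(faulty) = 0.8·0.3500 / (0.8·0.3500 + 0.75·0.6500) ≈ 0.3648
After 'normal': P(faulty) = 0.2·0.3648 / (0.2·0.3648 + 0.25·0.6352) ≈ 0.3148
After 'normal': P(faulty) = 0.2·0.3148 / (0.2·0.3148 + 0.25·0.6852) ≈ 0.2688
After 'high': P(faulty) = 0.8·0.2688 / (0.8·0.2688 + 0.75·0.7312) ≈ 0.2817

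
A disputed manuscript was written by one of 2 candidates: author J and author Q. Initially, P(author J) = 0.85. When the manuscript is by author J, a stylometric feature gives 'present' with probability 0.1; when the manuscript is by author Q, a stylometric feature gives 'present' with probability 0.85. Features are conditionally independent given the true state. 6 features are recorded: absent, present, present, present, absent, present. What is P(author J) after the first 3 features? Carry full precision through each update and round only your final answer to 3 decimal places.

0.320

After 'absent': P(author J) = 0.9·0.8500 / (0.9·0.8500 + 0.15·0.1500) ≈ 0.9714
After 'present': P(author J) = 0.1·0.9714 / (0.1·0.9714 + 0.85·0.0286) ≈ 0.8000
After 'present': P(author J) = 0.1·0.8000 / (0.1·0.8000 + 0.85·0.2000) ≈ 0.3200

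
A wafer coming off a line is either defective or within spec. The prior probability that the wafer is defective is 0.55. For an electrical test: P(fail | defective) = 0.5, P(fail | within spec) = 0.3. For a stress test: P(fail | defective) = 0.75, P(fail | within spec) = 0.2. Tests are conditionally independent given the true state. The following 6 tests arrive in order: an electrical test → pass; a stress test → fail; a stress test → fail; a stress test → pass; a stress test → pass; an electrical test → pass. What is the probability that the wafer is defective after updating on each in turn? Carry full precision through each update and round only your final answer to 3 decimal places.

0.461

After an electrical test='pass': P(defective) = 0.5·0.5500 / (0.5·0.5500 + 0.7·0.4500) ≈ 0.4661
After a stress test='fail': P(defective) = 0.75·0.4661 / (0.75·0.4661 + 0.2·0.5339) ≈ 0.7660
After a stress test='fail': P(defective) = 0.75·0.7660 / (0.75·0.7660 + 0.2·0.2340) ≈ 0.9247
After a stress test='pass': P(defective) = 0.25·0.9247 / (0.25·0.9247 + 0.8·0.0753) ≈ 0.7932
After a stress test='pass': P(defective) = 0.25·0.7932 / (0.25·0.7932 + 0.8·0.2068) ≈ 0.5452
After an electrical test='pass': P(defective) = 0.5·0.5452 / (0.5·0.5452 + 0.7·0.4548) ≈ 0.4613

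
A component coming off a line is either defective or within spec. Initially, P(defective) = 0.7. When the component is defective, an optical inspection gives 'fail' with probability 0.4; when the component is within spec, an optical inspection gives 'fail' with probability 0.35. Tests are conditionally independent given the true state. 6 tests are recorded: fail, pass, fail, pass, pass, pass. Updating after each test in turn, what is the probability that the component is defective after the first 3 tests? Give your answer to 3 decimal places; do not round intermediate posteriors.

After 'fail': P(defective) = 0.4·0.7000 / (0.4·0.7000 + 0.35·0.3000) ≈ 0.7273
After 'pass': P(defective) = 0.6·0.7273 / (0.6·0.7273 + 0.65·0.2727) ≈ 0.7111
After 'fail': P(defective) = 0.4·0.7111 / (0.4·0.7111 + 0.35·0.2889) ≈ 0.7378

0.738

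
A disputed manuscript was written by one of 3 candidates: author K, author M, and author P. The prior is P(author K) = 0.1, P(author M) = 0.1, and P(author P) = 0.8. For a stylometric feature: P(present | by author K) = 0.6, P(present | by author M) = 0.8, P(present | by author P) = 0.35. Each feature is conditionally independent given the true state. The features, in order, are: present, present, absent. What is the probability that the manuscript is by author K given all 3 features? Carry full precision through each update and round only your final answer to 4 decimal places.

0.1584

After 'present': normaliser = 0.6·0.1000 + 0.8·0.1000 + 0.35·0.8000; P(author K) ≈ 0.1429, P(author M) ≈ 0.1905, P(author P) ≈ 0.6667
After 'present': normaliser = 0.6·0.1429 + 0.8·0.1905 + 0.35·0.6667; P(author K) ≈ 0.1818, P(author M) ≈ 0.3232, P(author P) ≈ 0.4949
After 'absent': normaliser = 0.4·0.1818 + 0.2·0.3232 + 0.65·0.4949; P(author K) ≈ 0.1584, P(author M) ≈ 0.1408, P(author P) ≈ 0.7008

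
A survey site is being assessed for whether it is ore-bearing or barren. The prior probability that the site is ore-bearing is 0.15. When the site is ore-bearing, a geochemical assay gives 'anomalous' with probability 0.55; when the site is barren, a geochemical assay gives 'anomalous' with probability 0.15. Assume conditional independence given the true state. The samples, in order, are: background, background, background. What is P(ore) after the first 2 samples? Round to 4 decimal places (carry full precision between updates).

0.0471

After 'background': P(ore) = 0.45·0.1500 / (0.45·0.1500 + 0.85·0.8500) ≈ 0.0854
After 'background': P(ore) = 0.45·0.0854 / (0.45·0.0854 + 0.85·0.9146) ≈ 0.0471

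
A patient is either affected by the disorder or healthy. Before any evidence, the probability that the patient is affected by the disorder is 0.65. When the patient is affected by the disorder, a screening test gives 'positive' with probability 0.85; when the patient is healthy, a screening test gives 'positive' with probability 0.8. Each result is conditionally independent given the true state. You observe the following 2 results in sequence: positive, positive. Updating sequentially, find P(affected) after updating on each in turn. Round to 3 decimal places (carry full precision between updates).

After 'positive': P(affected) = 0.85·0.6500 / (0.85·0.6500 + 0.8·0.3500) ≈ 0.6637
After 'positive': P(affected) = 0.85·0.6637 / (0.85·0.6637 + 0.8·0.3363) ≈ 0.6771

0.677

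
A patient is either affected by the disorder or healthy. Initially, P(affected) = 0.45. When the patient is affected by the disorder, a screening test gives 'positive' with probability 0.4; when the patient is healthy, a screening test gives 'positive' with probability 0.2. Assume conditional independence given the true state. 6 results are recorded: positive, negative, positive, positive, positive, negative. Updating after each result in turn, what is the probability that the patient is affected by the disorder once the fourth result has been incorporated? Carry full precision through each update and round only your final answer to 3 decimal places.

0.831

After 'positive': P(affected) = 0.4·0.4500 / (0.4·0.4500 + 0.2·0.5500) ≈ 0.6207
After 'negative': P(affected) = 0.6·0.6207 / (0.6·0.6207 + 0.8·0.3793) ≈ 0.5510
After 'positive': P(affected) = 0.4·0.5510 / (0.4·0.5510 + 0.2·0.4490) ≈ 0.7105
After 'positive': P(affected) = 0.4·0.7105 / (0.4·0.7105 + 0.2·0.2895) ≈ 0.8308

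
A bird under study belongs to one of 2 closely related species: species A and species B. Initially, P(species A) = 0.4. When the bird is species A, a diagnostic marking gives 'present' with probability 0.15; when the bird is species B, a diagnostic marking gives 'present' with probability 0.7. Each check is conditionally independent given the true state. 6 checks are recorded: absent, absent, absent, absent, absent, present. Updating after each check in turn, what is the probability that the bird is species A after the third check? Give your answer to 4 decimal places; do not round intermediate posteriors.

0.9381

After 'absent': P(species A) = 0.85·0.4000 / (0.85·0.4000 + 0.3·0.6000) ≈ 0.6538
After 'absent': P(species A) = 0.85·0.6538 / (0.85·0.6538 + 0.3·0.3462) ≈ 0.8426
After 'absent': P(species A) = 0.85·0.8426 / (0.85·0.8426 + 0.3·0.1574) ≈ 0.9381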